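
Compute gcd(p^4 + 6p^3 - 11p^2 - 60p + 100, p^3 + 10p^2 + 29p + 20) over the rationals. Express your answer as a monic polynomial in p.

Apply the Euclidean algorithm:
  p^4 + 6p^3 - 11p^2 - 60p + 100 = (p - 4)(p^3 + 10p^2 + 29p + 20) + (36p + 180)
  p^3 + 10p^2 + 29p + 20 = ((1/36)p^2 + (5/36)p + 1/9)(36p + 180) + (0)
Last nonzero remainder: 36p + 180. Dividing through by 36 gives the monic gcd p + 5.

p + 5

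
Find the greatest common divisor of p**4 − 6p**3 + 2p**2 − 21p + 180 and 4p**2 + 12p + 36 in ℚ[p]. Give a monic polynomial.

p**2 + 3p + 9

Repeated division with remainder:
  p**4 − 6p**3 + 2p**2 − 21p + 180 = ((1/4)p**2 − (9/4)p + 5)(4p**2 + 12p + 36) + (0)
Last nonzero remainder: 4p**2 + 12p + 36. Dividing through by 4 gives the monic gcd p**2 + 3p + 9.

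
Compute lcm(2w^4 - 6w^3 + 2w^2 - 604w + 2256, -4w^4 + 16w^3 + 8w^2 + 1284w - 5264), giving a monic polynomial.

Euclidean algorithm in ℚ[w]:
  2w^4 - 6w^3 + 2w^2 - 604w + 2256 = (-1/2)(-4w^4 + 16w^3 + 8w^2 + 1284w - 5264) + (2w^3 + 6w^2 + 38w - 376)
  -4w^4 + 16w^3 + 8w^2 + 1284w - 5264 = (-2w + 14)(2w^3 + 6w^2 + 38w - 376) + (0)
Last nonzero remainder: 2w^3 + 6w^2 + 38w - 376. Dividing through by 2 gives the monic gcd w^3 + 3w^2 + 19w - 188.
Then lcm(f, g) = f·g / gcd(f, g); expanding and making the result monic gives the answer.

w^5 - 10w^4 + 22w^3 - 309w^2 + 3242w - 7896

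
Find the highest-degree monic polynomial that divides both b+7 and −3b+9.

Repeated division with remainder:
  b+7 = (−1/3)(−3b+9) + (10)
  −3b+9 = (−(3/10)b+9/10)(10) + (0)
The last nonzero remainder is the constant 10, so the polynomials are coprime and gcd = 1.

1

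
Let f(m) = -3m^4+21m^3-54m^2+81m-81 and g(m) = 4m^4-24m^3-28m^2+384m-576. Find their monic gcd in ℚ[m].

m^2-6m+9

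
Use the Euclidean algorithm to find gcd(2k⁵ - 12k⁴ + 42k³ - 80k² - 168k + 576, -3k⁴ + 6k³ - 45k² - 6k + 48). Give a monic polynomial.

k² - 2k + 16

Apply the Euclidean algorithm:
  2k⁵ - 12k⁴ + 42k³ - 80k² - 168k + 576 = (-(2/3)k + 8/3)(-3k⁴ + 6k³ - 45k² - 6k + 48) + (-4k³ + 36k² - 120k + 448)
  -3k⁴ + 6k³ - 45k² - 6k + 48 = ((3/4)k + 21/4)(-4k³ + 36k² - 120k + 448) + (-144k² + 288k - 2304)
  -4k³ + 36k² - 120k + 448 = ((1/36)k - 7/36)(-144k² + 288k - 2304) + (0)
Last nonzero remainder: -144k² + 288k - 2304. Dividing through by -144 gives the monic gcd k² - 2k + 16.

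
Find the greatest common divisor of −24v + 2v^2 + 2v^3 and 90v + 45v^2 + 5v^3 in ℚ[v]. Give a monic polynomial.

v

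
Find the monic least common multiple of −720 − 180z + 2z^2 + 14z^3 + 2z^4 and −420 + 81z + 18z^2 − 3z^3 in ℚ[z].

Repeated division with remainder:
  2z^4 + 14z^3 + 2z^2 − 180z − 720 = (−(2/3)z − 26/3)(−3z^3 + 18z^2 + 81z − 420) + (212z^2 + 242z − 4360)
  −3z^3 + 18z^2 + 81z − 420 = (−(3/212)z + 2271/22472)(212z^2 + 242z − 4360) + (−(57915/11236)z + 57915/2809)
  212z^2 + 242z − 4360 = (−(2382032/57915)z − 2449448/11583)(−(57915/11236)z + 57915/2809) + (0)
Last nonzero remainder: −(57915/11236)z + 57915/2809. Dividing through by −57915/11236 gives the monic gcd z − 4.
Then lcm(f, g) = f·g / gcd(f, g); expanding and making the result monic gives the answer.

12600 + 3870z − 215z^2 − 337z^3 − 48z^4 + 5z^5 + z^6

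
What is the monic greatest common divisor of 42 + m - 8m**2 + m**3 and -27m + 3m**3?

Euclidean algorithm in ℚ[m]:
  m**3 - 8m**2 + m + 42 = (1/3)(3m**3 - 27m) + (-8m**2 + 10m + 42)
  3m**3 - 27m = (-(3/8)m - 15/32)(-8m**2 + 10m + 42) + (-(105/16)m + 315/16)
  -8m**2 + 10m + 42 = ((128/105)m + 32/15)(-(105/16)m + 315/16) + (0)
Last nonzero remainder: -(105/16)m + 315/16. Dividing through by -105/16 gives the monic gcd m - 3.

-3 + m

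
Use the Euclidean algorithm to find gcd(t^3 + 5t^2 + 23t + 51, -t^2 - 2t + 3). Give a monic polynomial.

t + 3

Repeated division with remainder:
  t^3 + 5t^2 + 23t + 51 = (-t - 3)(-t^2 - 2t + 3) + (20t + 60)
  -t^2 - 2t + 3 = (-(1/20)t + 1/20)(20t + 60) + (0)
Last nonzero remainder: 20t + 60. Dividing through by 20 gives the monic gcd t + 3.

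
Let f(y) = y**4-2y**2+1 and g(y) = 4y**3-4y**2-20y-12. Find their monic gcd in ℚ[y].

Repeated division with remainder:
  y**4-2y**2+1 = ((1/4)y+1/4)(4y**3-4y**2-20y-12) + (4y**2+8y+4)
  4y**3-4y**2-20y-12 = (y-3)(4y**2+8y+4) + (0)
Last nonzero remainder: 4y**2+8y+4. Dividing through by 4 gives the monic gcd y**2+2y+1.

y**2+2y+1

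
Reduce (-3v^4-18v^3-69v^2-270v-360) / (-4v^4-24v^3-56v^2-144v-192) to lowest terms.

Apply the Euclidean algorithm:
  -3v^4-18v^3-69v^2-270v-360 = (3/4)(-4v^4-24v^3-56v^2-144v-192) + (-27v^2-162v-216)
  -4v^4-24v^3-56v^2-144v-192 = ((4/27)v^2+8/9)(-27v^2-162v-216) + (0)
Last nonzero remainder: -27v^2-162v-216. Dividing through by -27 gives the monic gcd v^2+6v+8.
Cancel v^2+6v+8 from numerator and denominator to get the reduced form.

(3v^2+45)/(4v^2+24)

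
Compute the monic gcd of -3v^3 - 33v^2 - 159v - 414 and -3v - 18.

By polynomial division,
  -3v^3 - 33v^2 - 159v - 414 = (v^2 + 5v + 23)(-3v - 18) + (0)
Last nonzero remainder: -3v - 18. Dividing through by -3 gives the monic gcd v + 6.

v + 6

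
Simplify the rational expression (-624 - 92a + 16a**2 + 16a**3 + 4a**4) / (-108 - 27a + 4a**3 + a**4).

(52 + 12a + 4a**2)/(9 + 3a + a**2)

Euclidean algorithm in ℚ[a]:
  4a**4 + 16a**3 + 16a**2 - 92a - 624 = (4)(a**4 + 4a**3 - 27a - 108) + (16a**2 + 16a - 192)
  a**4 + 4a**3 - 27a - 108 = ((1/16)a**2 + (3/16)a + 9/16)(16a**2 + 16a - 192) + (0)
Last nonzero remainder: 16a**2 + 16a - 192. Dividing through by 16 gives the monic gcd a**2 + a - 12.
Cancel a**2 + a - 12 from numerator and denominator to get the reduced form.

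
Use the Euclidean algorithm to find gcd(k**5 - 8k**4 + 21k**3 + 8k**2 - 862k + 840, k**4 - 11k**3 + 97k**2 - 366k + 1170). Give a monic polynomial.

By polynomial division,
  k**5 - 8k**4 + 21k**3 + 8k**2 - 862k + 840 = (k + 3)(k**4 - 11k**3 + 97k**2 - 366k + 1170) + (-43k**3 + 83k**2 - 934k - 2670)
  k**4 - 11k**3 + 97k**2 - 366k + 1170 = (-(1/43)k + 390/1849)(-43k**3 + 83k**2 - 934k - 2670) + ((106821/1849)k**2 - (427284/1849)k + 3204630/1849)
  -43k**3 + 83k**2 - 934k - 2670 = (-(79507/106821)k - 164561/106821)((106821/1849)k**2 - (427284/1849)k + 3204630/1849) + (0)
Last nonzero remainder: (106821/1849)k**2 - (427284/1849)k + 3204630/1849. Dividing through by 106821/1849 gives the monic gcd k**2 - 4k + 30.

k**2 - 4k + 30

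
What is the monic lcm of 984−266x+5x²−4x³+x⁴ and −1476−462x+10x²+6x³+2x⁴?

Repeated division with remainder:
  x⁴−4x³+5x²−266x+984 = (1/2)(2x⁴+6x³+10x²−462x−1476) + (−7x³−35x+1722)
  2x⁴+6x³+10x²−462x−1476 = (−(2/7)x−6/7)(−7x³−35x+1722) + (0)
Last nonzero remainder: −7x³−35x+1722. Dividing through by −7 gives the monic gcd x³+5x−246.
Then lcm(f, g) = f·g / gcd(f, g); expanding and making the result monic gives the answer.

2952+186x−251x²−7x³−x⁴+x⁵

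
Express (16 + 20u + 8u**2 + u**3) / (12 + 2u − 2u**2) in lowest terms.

(−8 − 6u − u**2)/(−6 + 2u)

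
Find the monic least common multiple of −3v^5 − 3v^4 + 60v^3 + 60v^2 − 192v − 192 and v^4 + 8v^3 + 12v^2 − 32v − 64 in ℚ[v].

v^6 + 5v^5 − 16v^4 − 100v^3 − 16v^2 + 320v + 256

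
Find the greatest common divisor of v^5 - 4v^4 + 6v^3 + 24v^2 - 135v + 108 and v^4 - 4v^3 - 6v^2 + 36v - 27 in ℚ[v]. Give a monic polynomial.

Repeated division with remainder:
  v^5 - 4v^4 + 6v^3 + 24v^2 - 135v + 108 = (v)(v^4 - 4v^3 - 6v^2 + 36v - 27) + (12v^3 - 12v^2 - 108v + 108)
  v^4 - 4v^3 - 6v^2 + 36v - 27 = ((1/12)v - 1/4)(12v^3 - 12v^2 - 108v + 108) + (0)
Last nonzero remainder: 12v^3 - 12v^2 - 108v + 108. Dividing through by 12 gives the monic gcd v^3 - v^2 - 9v + 9.

v^3 - v^2 - 9v + 9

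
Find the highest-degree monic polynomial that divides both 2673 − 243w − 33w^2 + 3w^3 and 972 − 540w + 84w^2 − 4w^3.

By polynomial division,
  3w^3 − 33w^2 − 243w + 2673 = (−3/4)(−4w^3 + 84w^2 − 540w + 972) + (30w^2 − 648w + 3402)
  −4w^3 + 84w^2 − 540w + 972 = (−(2/15)w − 2/25)(30w^2 − 648w + 3402) + (−(3456/25)w + 31104/25)
  30w^2 − 648w + 3402 = (−(125/576)w + 175/64)(−(3456/25)w + 31104/25) + (0)
Last nonzero remainder: −(3456/25)w + 31104/25. Dividing through by −3456/25 gives the monic gcd w − 9.

−9 + w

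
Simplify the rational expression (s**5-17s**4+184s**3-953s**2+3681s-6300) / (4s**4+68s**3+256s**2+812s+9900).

(s**3-14s**2+117s-252)/(4s**2+80s+396)

Euclidean algorithm in ℚ[s]:
  s**5-17s**4+184s**3-953s**2+3681s-6300 = ((1/4)s-17/2)(4s**4+68s**3+256s**2+812s+9900) + (698s**3+1020s**2+8108s+77850)
  4s**4+68s**3+256s**2+812s+9900 = ((2/349)s+10846/121801)(698s**3+1020s**2+8108s+77850) + ((14458752/121801)s**2-(43376256/121801)s+361468800/121801)
  698s**3+1020s**2+8108s+77850 = ((42508549/7229376)s+21071573/803264)((14458752/121801)s**2-(43376256/121801)s+361468800/121801) + (0)
Last nonzero remainder: (14458752/121801)s**2-(43376256/121801)s+361468800/121801. Dividing through by 14458752/121801 gives the monic gcd s**2-3s+25.
Cancel s**2-3s+25 from numerator and denominator to get the reduced form.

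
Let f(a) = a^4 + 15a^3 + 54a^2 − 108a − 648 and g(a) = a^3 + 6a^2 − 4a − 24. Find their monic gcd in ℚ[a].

a + 6

Repeated division with remainder:
  a^4 + 15a^3 + 54a^2 − 108a − 648 = (a + 9)(a^3 + 6a^2 − 4a − 24) + (4a^2 − 48a − 432)
  a^3 + 6a^2 − 4a − 24 = ((1/4)a + 9/2)(4a^2 − 48a − 432) + (320a + 1920)
  4a^2 − 48a − 432 = ((1/80)a − 9/40)(320a + 1920) + (0)
Last nonzero remainder: 320a + 1920. Dividing through by 320 gives the monic gcd a + 6.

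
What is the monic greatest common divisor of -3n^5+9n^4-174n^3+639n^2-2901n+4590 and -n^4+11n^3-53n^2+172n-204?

Repeated division with remainder:
  -3n^5+9n^4-174n^3+639n^2-2901n+4590 = (3n+24)(-n^4+11n^3-53n^2+172n-204) + (-279n^3+1395n^2-6417n+9486)
  -n^4+11n^3-53n^2+172n-204 = ((1/279)n-2/93)(-279n^3+1395n^2-6417n+9486) + (0)
Last nonzero remainder: -279n^3+1395n^2-6417n+9486. Dividing through by -279 gives the monic gcd n^3-5n^2+23n-34.

n^3-5n^2+23n-34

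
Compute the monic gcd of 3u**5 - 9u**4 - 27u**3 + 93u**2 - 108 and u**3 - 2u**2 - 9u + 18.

u**3 - 2u**2 - 9u + 18

Apply the Euclidean algorithm:
  3u**5 - 9u**4 - 27u**3 + 93u**2 - 108 = (3u**2 - 3u - 6)(u**3 - 2u**2 - 9u + 18) + (0)
The last nonzero remainder u**3 - 2u**2 - 9u + 18 is already monic.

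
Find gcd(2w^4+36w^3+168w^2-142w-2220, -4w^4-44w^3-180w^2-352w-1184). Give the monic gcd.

w^2+11w+37

Apply the Euclidean algorithm:
  2w^4+36w^3+168w^2-142w-2220 = (-1/2)(-4w^4-44w^3-180w^2-352w-1184) + (14w^3+78w^2-318w-2812)
  -4w^4-44w^3-180w^2-352w-1184 = (-(2/7)w-76/49)(14w^3+78w^2-318w-2812) + (-(7344/49)w^2-(80784/49)w-271728/49)
  14w^3+78w^2-318w-2812 = (-(343/3672)w+931/1836)(-(7344/49)w^2-(80784/49)w-271728/49) + (0)
Last nonzero remainder: -(7344/49)w^2-(80784/49)w-271728/49. Dividing through by -7344/49 gives the monic gcd w^2+11w+37.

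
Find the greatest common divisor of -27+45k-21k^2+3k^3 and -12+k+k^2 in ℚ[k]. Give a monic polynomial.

-3+k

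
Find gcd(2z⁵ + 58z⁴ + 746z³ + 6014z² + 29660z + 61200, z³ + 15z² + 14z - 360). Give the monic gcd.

Repeated division with remainder:
  2z⁵ + 58z⁴ + 746z³ + 6014z² + 29660z + 61200 = (2z² + 28z + 298)(z³ + 15z² + 14z - 360) + (1872z² + 35568z + 168480)
  z³ + 15z² + 14z - 360 = ((1/1872)z - 1/468)(1872z² + 35568z + 168480) + (0)
Last nonzero remainder: 1872z² + 35568z + 168480. Dividing through by 1872 gives the monic gcd z² + 19z + 90.

z² + 19z + 90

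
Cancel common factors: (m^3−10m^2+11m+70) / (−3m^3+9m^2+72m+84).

(−m+5)/(3m+6)

By polynomial division,
  m^3−10m^2+11m+70 = (−1/3)(−3m^3+9m^2+72m+84) + (−7m^2+35m+98)
  −3m^3+9m^2+72m+84 = ((3/7)m+6/7)(−7m^2+35m+98) + (0)
Last nonzero remainder: −7m^2+35m+98. Dividing through by −7 gives the monic gcd m^2−5m−14.
Cancel m^2−5m−14 from numerator and denominator to get the reduced form.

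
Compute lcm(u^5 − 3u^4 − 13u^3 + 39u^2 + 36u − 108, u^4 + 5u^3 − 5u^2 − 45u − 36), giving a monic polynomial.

Apply the Euclidean algorithm:
  u^5 − 3u^4 − 13u^3 + 39u^2 + 36u − 108 = (u − 8)(u^4 + 5u^3 − 5u^2 − 45u − 36) + (32u^3 + 44u^2 − 288u − 396)
  u^4 + 5u^3 − 5u^2 − 45u − 36 = ((1/32)u + 29/256)(32u^3 + 44u^2 − 288u − 396) + (−(63/64)u^2 + 567/64)
  32u^3 + 44u^2 − 288u − 396 = (−(2048/63)u − 2816/63)(−(63/64)u^2 + 567/64) + (0)
Last nonzero remainder: −(63/64)u^2 + 567/64. Dividing through by −63/64 gives the monic gcd u^2 − 9.
Then lcm(f, g) = f·g / gcd(f, g); expanding and making the result monic gives the answer.

u^7 + 2u^6 − 24u^5 − 38u^4 + 179u^3 + 228u^2 − 396u − 432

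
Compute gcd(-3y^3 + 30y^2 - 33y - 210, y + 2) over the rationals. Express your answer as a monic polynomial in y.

Repeated division with remainder:
  -3y^3 + 30y^2 - 33y - 210 = (-3y^2 + 36y - 105)(y + 2) + (0)
The last nonzero remainder y + 2 is already monic.

y + 2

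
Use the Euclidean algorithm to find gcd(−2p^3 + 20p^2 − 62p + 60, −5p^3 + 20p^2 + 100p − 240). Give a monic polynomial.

Repeated division with remainder:
  −2p^3 + 20p^2 − 62p + 60 = (2/5)(−5p^3 + 20p^2 + 100p − 240) + (12p^2 − 102p + 156)
  −5p^3 + 20p^2 + 100p − 240 = (−(5/12)p − 15/8)(12p^2 − 102p + 156) + (−(105/4)p + 105/2)
  12p^2 − 102p + 156 = (−(16/35)p + 104/35)(−(105/4)p + 105/2) + (0)
Last nonzero remainder: −(105/4)p + 105/2. Dividing through by −105/4 gives the monic gcd p − 2.

p − 2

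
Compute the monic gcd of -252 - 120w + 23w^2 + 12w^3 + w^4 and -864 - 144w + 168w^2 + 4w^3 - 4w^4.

Euclidean algorithm in ℚ[w]:
  w^4 + 12w^3 + 23w^2 - 120w - 252 = (-1/4)(-4w^4 + 4w^3 + 168w^2 - 144w - 864) + (13w^3 + 65w^2 - 156w - 468)
  -4w^4 + 4w^3 + 168w^2 - 144w - 864 = (-(4/13)w + 24/13)(13w^3 + 65w^2 - 156w - 468) + (0)
Last nonzero remainder: 13w^3 + 65w^2 - 156w - 468. Dividing through by 13 gives the monic gcd w^3 + 5w^2 - 12w - 36.

-36 - 12w + 5w^2 + w^3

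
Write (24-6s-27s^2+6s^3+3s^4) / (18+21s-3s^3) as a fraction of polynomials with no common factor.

(-8+10s-s^2-s^3)/(-6-s+s^2)

Euclidean algorithm in ℚ[s]:
  3s^4+6s^3-27s^2-6s+24 = (-s-2)(-3s^3+21s+18) + (-6s^2+54s+60)
  -3s^3+21s+18 = ((1/2)s+9/2)(-6s^2+54s+60) + (-252s-252)
  -6s^2+54s+60 = ((1/42)s-5/21)(-252s-252) + (0)
Last nonzero remainder: -252s-252. Dividing through by -252 gives the monic gcd s+1.
Cancel s+1 from numerator and denominator to get the reduced form.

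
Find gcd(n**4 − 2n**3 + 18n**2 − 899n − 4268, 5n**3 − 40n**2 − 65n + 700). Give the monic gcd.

n + 4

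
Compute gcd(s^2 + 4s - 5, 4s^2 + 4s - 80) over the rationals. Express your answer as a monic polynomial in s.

s + 5

By polynomial division,
  s^2 + 4s - 5 = (1/4)(4s^2 + 4s - 80) + (3s + 15)
  4s^2 + 4s - 80 = ((4/3)s - 16/3)(3s + 15) + (0)
Last nonzero remainder: 3s + 15. Dividing through by 3 gives the monic gcd s + 5.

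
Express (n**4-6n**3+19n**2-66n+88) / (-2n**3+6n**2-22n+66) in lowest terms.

(-n**2+6n-8)/(2n-6)

Repeated division with remainder:
  n**4-6n**3+19n**2-66n+88 = (-(1/2)n+3/2)(-2n**3+6n**2-22n+66) + (-n**2-11)
  -2n**3+6n**2-22n+66 = (2n-6)(-n**2-11) + (0)
Last nonzero remainder: -n**2-11. Dividing through by -1 gives the monic gcd n**2+11.
Cancel n**2+11 from numerator and denominator to get the reduced form.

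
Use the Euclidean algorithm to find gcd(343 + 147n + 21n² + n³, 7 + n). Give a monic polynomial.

Euclidean algorithm in ℚ[n]:
  n³ + 21n² + 147n + 343 = (n² + 14n + 49)(n + 7) + (0)
The last nonzero remainder n + 7 is already monic.

7 + n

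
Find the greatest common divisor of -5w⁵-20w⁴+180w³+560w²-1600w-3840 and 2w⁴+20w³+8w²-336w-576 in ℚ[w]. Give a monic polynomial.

Repeated division with remainder:
  -5w⁵-20w⁴+180w³+560w²-1600w-3840 = (-(5/2)w+15)(2w⁴+20w³+8w²-336w-576) + (-100w³-400w²+2000w+4800)
  2w⁴+20w³+8w²-336w-576 = (-(1/50)w-3/25)(-100w³-400w²+2000w+4800) + (0)
Last nonzero remainder: -100w³-400w²+2000w+4800. Dividing through by -100 gives the monic gcd w³+4w²-20w-48.

w³+4w²-20w-48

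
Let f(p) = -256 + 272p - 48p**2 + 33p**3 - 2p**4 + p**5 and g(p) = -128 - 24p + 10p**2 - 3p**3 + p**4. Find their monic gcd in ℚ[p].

16 - p + p**2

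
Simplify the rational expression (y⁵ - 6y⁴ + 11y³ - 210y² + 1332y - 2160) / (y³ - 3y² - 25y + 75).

(y³ + 2y² + 12y - 144)/(y + 5)

Repeated division with remainder:
  y⁵ - 6y⁴ + 11y³ - 210y² + 1332y - 2160 = (y² - 3y + 27)(y³ - 3y² - 25y + 75) + (-279y² + 2232y - 4185)
  y³ - 3y² - 25y + 75 = (-(1/279)y - 5/279)(-279y² + 2232y - 4185) + (0)
Last nonzero remainder: -279y² + 2232y - 4185. Dividing through by -279 gives the monic gcd y² - 8y + 15.
Cancel y² - 8y + 15 from numerator and denominator to get the reduced form.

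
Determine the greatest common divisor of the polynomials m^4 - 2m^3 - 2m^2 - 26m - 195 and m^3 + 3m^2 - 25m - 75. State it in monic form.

m^2 - 2m - 15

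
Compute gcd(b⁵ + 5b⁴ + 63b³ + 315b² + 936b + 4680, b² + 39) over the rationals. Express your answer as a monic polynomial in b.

b² + 39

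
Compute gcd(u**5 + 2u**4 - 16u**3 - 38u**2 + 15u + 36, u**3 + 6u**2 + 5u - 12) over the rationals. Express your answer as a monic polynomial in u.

u**2 + 2u - 3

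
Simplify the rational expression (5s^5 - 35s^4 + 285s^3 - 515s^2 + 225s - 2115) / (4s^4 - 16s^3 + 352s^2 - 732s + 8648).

Euclidean algorithm in ℚ[s]:
  5s^5 - 35s^4 + 285s^3 - 515s^2 + 225s - 2115 = ((5/4)s - 15/4)(4s^4 - 16s^3 + 352s^2 - 732s + 8648) + (-215s^3 + 1720s^2 - 13330s + 30315)
  4s^4 - 16s^3 + 352s^2 - 732s + 8648 = (-(4/215)s - 16/215)(-215s^3 + 1720s^2 - 13330s + 30315) + (232s^2 - 1160s + 10904)
  -215s^3 + 1720s^2 - 13330s + 30315 = (-(215/232)s + 645/232)(232s^2 - 1160s + 10904) + (0)
Last nonzero remainder: 232s^2 - 1160s + 10904. Dividing through by 232 gives the monic gcd s^2 - 5s + 47.
Cancel s^2 - 5s + 47 from numerator and denominator to get the reduced form.

(5s^3 - 10s^2 - 45)/(4s^2 + 4s + 184)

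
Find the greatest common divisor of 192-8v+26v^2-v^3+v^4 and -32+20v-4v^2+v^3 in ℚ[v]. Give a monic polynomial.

16-2v+v^2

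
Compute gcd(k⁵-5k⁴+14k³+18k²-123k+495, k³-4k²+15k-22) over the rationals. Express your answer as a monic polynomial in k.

Euclidean algorithm in ℚ[k]:
  k⁵-5k⁴+14k³+18k²-123k+495 = (k²-k-5)(k³-4k²+15k-22) + (35k²-70k+385)
  k³-4k²+15k-22 = ((1/35)k-2/35)(35k²-70k+385) + (0)
Last nonzero remainder: 35k²-70k+385. Dividing through by 35 gives the monic gcd k²-2k+11.

k²-2k+11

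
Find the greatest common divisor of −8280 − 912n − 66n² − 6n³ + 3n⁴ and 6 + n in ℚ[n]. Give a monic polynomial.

By polynomial division,
  3n⁴ − 6n³ − 66n² − 912n − 8280 = (3n³ − 24n² + 78n − 1380)(n + 6) + (0)
The last nonzero remainder n + 6 is already monic.

6 + n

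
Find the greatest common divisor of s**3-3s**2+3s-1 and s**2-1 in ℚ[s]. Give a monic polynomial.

s-1

Euclidean algorithm in ℚ[s]:
  s**3-3s**2+3s-1 = (s-3)(s**2-1) + (4s-4)
  s**2-1 = ((1/4)s+1/4)(4s-4) + (0)
Last nonzero remainder: 4s-4. Dividing through by 4 gives the monic gcd s-1.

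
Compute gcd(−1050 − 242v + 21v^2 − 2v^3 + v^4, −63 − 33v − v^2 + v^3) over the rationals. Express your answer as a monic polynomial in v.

−21 − 4v + v^2

Apply the Euclidean algorithm:
  v^4 − 2v^3 + 21v^2 − 242v − 1050 = (v − 1)(v^3 − v^2 − 33v − 63) + (53v^2 − 212v − 1113)
  v^3 − v^2 − 33v − 63 = ((1/53)v + 3/53)(53v^2 − 212v − 1113) + (0)
Last nonzero remainder: 53v^2 − 212v − 1113. Dividing through by 53 gives the monic gcd v^2 − 4v − 21.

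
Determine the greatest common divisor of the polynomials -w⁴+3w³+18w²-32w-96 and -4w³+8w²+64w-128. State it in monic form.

By polynomial division,
  -w⁴+3w³+18w²-32w-96 = ((1/4)w-1/4)(-4w³+8w²+64w-128) + (4w²+16w-128)
  -4w³+8w²+64w-128 = (-w+6)(4w²+16w-128) + (-160w+640)
  4w²+16w-128 = (-(1/40)w-1/5)(-160w+640) + (0)
Last nonzero remainder: -160w+640. Dividing through by -160 gives the monic gcd w-4.

w-4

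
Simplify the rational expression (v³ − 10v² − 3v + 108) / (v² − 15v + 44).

By polynomial division,
  v³ − 10v² − 3v + 108 = (v + 5)(v² − 15v + 44) + (28v − 112)
  v² − 15v + 44 = ((1/28)v − 11/28)(28v − 112) + (0)
Last nonzero remainder: 28v − 112. Dividing through by 28 gives the monic gcd v − 4.
Cancel v − 4 from numerator and denominator to get the reduced form.

(v² − 6v − 27)/(v − 11)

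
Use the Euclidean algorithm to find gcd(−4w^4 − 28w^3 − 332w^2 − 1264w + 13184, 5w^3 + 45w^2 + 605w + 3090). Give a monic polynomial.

By polynomial division,
  −4w^4 − 28w^3 − 332w^2 − 1264w + 13184 = (−(4/5)w + 8/5)(5w^3 + 45w^2 + 605w + 3090) + (80w^2 + 240w + 8240)
  5w^3 + 45w^2 + 605w + 3090 = ((1/16)w + 3/8)(80w^2 + 240w + 8240) + (0)
Last nonzero remainder: 80w^2 + 240w + 8240. Dividing through by 80 gives the monic gcd w^2 + 3w + 103.

w^2 + 3w + 103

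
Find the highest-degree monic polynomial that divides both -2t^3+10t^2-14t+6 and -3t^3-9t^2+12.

t-1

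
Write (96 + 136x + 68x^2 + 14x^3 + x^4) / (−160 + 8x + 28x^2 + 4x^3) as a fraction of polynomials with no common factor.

(24 + 28x + 10x^2 + x^3)/(−40 + 12x + 4x^2)

Euclidean algorithm in ℚ[x]:
  x^4 + 14x^3 + 68x^2 + 136x + 96 = ((1/4)x + 7/4)(4x^3 + 28x^2 + 8x − 160) + (17x^2 + 162x + 376)
  4x^3 + 28x^2 + 8x − 160 = ((4/17)x − 172/289)(17x^2 + 162x + 376) + ((4608/289)x + 18432/289)
  17x^2 + 162x + 376 = ((4913/4608)x + 13583/2304)((4608/289)x + 18432/289) + (0)
Last nonzero remainder: (4608/289)x + 18432/289. Dividing through by 4608/289 gives the monic gcd x + 4.
Cancel x + 4 from numerator and denominator to get the reduced form.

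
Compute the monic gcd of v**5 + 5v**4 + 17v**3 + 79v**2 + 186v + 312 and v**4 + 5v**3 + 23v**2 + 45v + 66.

v**2 + 3v + 6

Euclidean algorithm in ℚ[v]:
  v**5 + 5v**4 + 17v**3 + 79v**2 + 186v + 312 = (v)(v**4 + 5v**3 + 23v**2 + 45v + 66) + (−6v**3 + 34v**2 + 120v + 312)
  v**4 + 5v**3 + 23v**2 + 45v + 66 = (−(1/6)v − 16/9)(−6v**3 + 34v**2 + 120v + 312) + ((931/9)v**2 + (931/3)v + 1862/3)
  −6v**3 + 34v**2 + 120v + 312 = (−(54/931)v + 468/931)((931/9)v**2 + (931/3)v + 1862/3) + (0)
Last nonzero remainder: (931/9)v**2 + (931/3)v + 1862/3. Dividing through by 931/9 gives the monic gcd v**2 + 3v + 6.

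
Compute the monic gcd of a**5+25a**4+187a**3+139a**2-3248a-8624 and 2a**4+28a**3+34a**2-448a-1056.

a**3+11a**2-16a-176

Apply the Euclidean algorithm:
  a**5+25a**4+187a**3+139a**2-3248a-8624 = ((1/2)a+11/2)(2a**4+28a**3+34a**2-448a-1056) + (16a**3+176a**2-256a-2816)
  2a**4+28a**3+34a**2-448a-1056 = ((1/8)a+3/8)(16a**3+176a**2-256a-2816) + (0)
Last nonzero remainder: 16a**3+176a**2-256a-2816. Dividing through by 16 gives the monic gcd a**3+11a**2-16a-176.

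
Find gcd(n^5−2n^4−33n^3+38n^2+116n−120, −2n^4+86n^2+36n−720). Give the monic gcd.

n^2−n−30

Repeated division with remainder:
  n^5−2n^4−33n^3+38n^2+116n−120 = (−(1/2)n+1)(−2n^4+86n^2+36n−720) + (10n^3−30n^2−280n+600)
  −2n^4+86n^2+36n−720 = (−(1/5)n−3/5)(10n^3−30n^2−280n+600) + (12n^2−12n−360)
  10n^3−30n^2−280n+600 = ((5/6)n−5/3)(12n^2−12n−360) + (0)
Last nonzero remainder: 12n^2−12n−360. Dividing through by 12 gives the monic gcd n^2−n−30.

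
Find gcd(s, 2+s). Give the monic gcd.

1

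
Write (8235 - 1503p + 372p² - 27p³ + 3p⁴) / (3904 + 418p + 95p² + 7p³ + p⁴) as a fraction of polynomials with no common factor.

(135 - 18p + 3p²)/(64 + 10p + p²)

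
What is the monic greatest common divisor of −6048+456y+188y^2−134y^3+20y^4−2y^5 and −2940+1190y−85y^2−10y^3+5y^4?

By polynomial division,
  −2y^5+20y^4−134y^3+188y^2+456y−6048 = (−(2/5)y+16/5)(5y^4−10y^3−85y^2+1190y−2940) + (−136y^3+936y^2−4528y+3360)
  5y^4−10y^3−85y^2+1190y−2940 = (−(5/136)y−415/2312)(−136y^3+936y^2−4528y+3360) + (−(24120/289)y^2+(144720/289)y−675360/289)
  −136y^3+936y^2−4528y+3360 = ((4913/3015)y−289/201)(−(24120/289)y^2+(144720/289)y−675360/289) + (0)
Last nonzero remainder: −(24120/289)y^2+(144720/289)y−675360/289. Dividing through by −24120/289 gives the monic gcd y^2−6y+28.

28−6y+y^2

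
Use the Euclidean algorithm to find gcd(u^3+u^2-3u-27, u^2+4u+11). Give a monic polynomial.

1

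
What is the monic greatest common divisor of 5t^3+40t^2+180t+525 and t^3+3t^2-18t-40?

Euclidean algorithm in ℚ[t]:
  5t^3+40t^2+180t+525 = (5)(t^3+3t^2-18t-40) + (25t^2+270t+725)
  t^3+3t^2-18t-40 = ((1/25)t-39/125)(25t^2+270t+725) + ((931/25)t+931/5)
  25t^2+270t+725 = ((625/931)t+3625/931)((931/25)t+931/5) + (0)
Last nonzero remainder: (931/25)t+931/5. Dividing through by 931/25 gives the monic gcd t+5.

t+5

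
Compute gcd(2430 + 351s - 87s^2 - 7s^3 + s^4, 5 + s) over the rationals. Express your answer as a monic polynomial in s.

5 + s

Apply the Euclidean algorithm:
  s^4 - 7s^3 - 87s^2 + 351s + 2430 = (s^3 - 12s^2 - 27s + 486)(s + 5) + (0)
The last nonzero remainder s + 5 is already monic.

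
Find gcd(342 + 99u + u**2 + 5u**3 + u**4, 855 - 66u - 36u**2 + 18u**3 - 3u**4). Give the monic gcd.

57 + 7u - u**2 + u**3

Apply the Euclidean algorithm:
  u**4 + 5u**3 + u**2 + 99u + 342 = (-1/3)(-3u**4 + 18u**3 - 36u**2 - 66u + 855) + (11u**3 - 11u**2 + 77u + 627)
  -3u**4 + 18u**3 - 36u**2 - 66u + 855 = (-(3/11)u + 15/11)(11u**3 - 11u**2 + 77u + 627) + (0)
Last nonzero remainder: 11u**3 - 11u**2 + 77u + 627. Dividing through by 11 gives the monic gcd u**3 - u**2 + 7u + 57.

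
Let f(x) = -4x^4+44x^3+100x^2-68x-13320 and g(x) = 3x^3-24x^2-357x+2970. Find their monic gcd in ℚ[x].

x^2-19x+90

Repeated division with remainder:
  -4x^4+44x^3+100x^2-68x-13320 = (-(4/3)x+4)(3x^3-24x^2-357x+2970) + (-280x^2+5320x-25200)
  3x^3-24x^2-357x+2970 = (-(3/280)x-33/280)(-280x^2+5320x-25200) + (0)
Last nonzero remainder: -280x^2+5320x-25200. Dividing through by -280 gives the monic gcd x^2-19x+90.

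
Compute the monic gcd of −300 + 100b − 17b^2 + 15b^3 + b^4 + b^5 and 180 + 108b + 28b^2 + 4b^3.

Repeated division with remainder:
  b^5 + b^4 + 15b^3 − 17b^2 + 100b − 300 = ((1/4)b^2 − (3/2)b + 15/2)(4b^3 + 28b^2 + 108b + 180) + (−110b^2 − 440b − 1650)
  4b^3 + 28b^2 + 108b + 180 = (−(2/55)b − 6/55)(−110b^2 − 440b − 1650) + (0)
Last nonzero remainder: −110b^2 − 440b − 1650. Dividing through by −110 gives the monic gcd b^2 + 4b + 15.

15 + 4b + b^2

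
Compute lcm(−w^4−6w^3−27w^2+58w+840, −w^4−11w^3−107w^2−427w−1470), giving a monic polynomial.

Repeated division with remainder:
  −w^4−6w^3−27w^2+58w+840 = (−w^4−11w^3−107w^2−427w−1470) + (5w^3+80w^2+485w+2310)
  −w^4−11w^3−107w^2−427w−1470 = (−(1/5)w+1)(5w^3+80w^2+485w+2310) + (−90w^2−450w−3780)
  5w^3+80w^2+485w+2310 = (−(1/18)w−11/18)(−90w^2−450w−3780) + (0)
Last nonzero remainder: −90w^2−450w−3780. Dividing through by −90 gives the monic gcd w^2+5w+42.
Then lcm(f, g) = f·g / gcd(f, g); expanding and making the result monic gives the answer.

w^6+12w^5+98w^4+314w^3−243w^2−7070w−29400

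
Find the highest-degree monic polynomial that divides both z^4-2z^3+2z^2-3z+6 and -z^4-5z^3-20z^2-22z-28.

z^2+z+2

By polynomial division,
  z^4-2z^3+2z^2-3z+6 = (-1)(-z^4-5z^3-20z^2-22z-28) + (-7z^3-18z^2-25z-22)
  -z^4-5z^3-20z^2-22z-28 = ((1/7)z+17/49)(-7z^3-18z^2-25z-22) + (-(499/49)z^2-(499/49)z-998/49)
  -7z^3-18z^2-25z-22 = ((343/499)z+539/499)(-(499/49)z^2-(499/49)z-998/49) + (0)
Last nonzero remainder: -(499/49)z^2-(499/49)z-998/49. Dividing through by -499/49 gives the monic gcd z^2+z+2.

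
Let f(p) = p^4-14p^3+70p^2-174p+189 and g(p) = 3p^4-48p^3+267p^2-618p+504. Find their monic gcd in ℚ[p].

Euclidean algorithm in ℚ[p]:
  p^4-14p^3+70p^2-174p+189 = (1/3)(3p^4-48p^3+267p^2-618p+504) + (2p^3-19p^2+32p+21)
  3p^4-48p^3+267p^2-618p+504 = ((3/2)p-39/4)(2p^3-19p^2+32p+21) + ((135/4)p^2-(675/2)p+2835/4)
  2p^3-19p^2+32p+21 = ((8/135)p+4/135)((135/4)p^2-(675/2)p+2835/4) + (0)
Last nonzero remainder: (135/4)p^2-(675/2)p+2835/4. Dividing through by 135/4 gives the monic gcd p^2-10p+21.

p^2-10p+21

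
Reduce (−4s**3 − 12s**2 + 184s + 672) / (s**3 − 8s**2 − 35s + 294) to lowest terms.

(−4s − 16)/(s − 7)

Repeated division with remainder:
  −4s**3 − 12s**2 + 184s + 672 = (−4)(s**3 − 8s**2 − 35s + 294) + (−44s**2 + 44s + 1848)
  s**3 − 8s**2 − 35s + 294 = (−(1/44)s + 7/44)(−44s**2 + 44s + 1848) + (0)
Last nonzero remainder: −44s**2 + 44s + 1848. Dividing through by −44 gives the monic gcd s**2 − s − 42.
Cancel s**2 − s − 42 from numerator and denominator to get the reduced form.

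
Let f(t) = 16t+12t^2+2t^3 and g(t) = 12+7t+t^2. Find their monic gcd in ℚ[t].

4+t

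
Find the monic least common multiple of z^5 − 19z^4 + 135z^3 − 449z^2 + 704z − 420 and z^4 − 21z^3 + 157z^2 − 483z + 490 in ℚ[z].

z^6 − 26z^5 + 268z^4 − 1394z^3 + 3847z^2 − 5348z + 2940

Repeated division with remainder:
  z^5 − 19z^4 + 135z^3 − 449z^2 + 704z − 420 = (z + 2)(z^4 − 21z^3 + 157z^2 − 483z + 490) + (20z^3 − 280z^2 + 1180z − 1400)
  z^4 − 21z^3 + 157z^2 − 483z + 490 = ((1/20)z − 7/20)(20z^3 − 280z^2 + 1180z − 1400) + (0)
Last nonzero remainder: 20z^3 − 280z^2 + 1180z − 1400. Dividing through by 20 gives the monic gcd z^3 − 14z^2 + 59z − 70.
Then lcm(f, g) = f·g / gcd(f, g); expanding and making the result monic gives the answer.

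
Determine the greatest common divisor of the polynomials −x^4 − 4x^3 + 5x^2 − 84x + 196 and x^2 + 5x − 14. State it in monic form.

x^2 + 5x − 14

Repeated division with remainder:
  −x^4 − 4x^3 + 5x^2 − 84x + 196 = (−x^2 + x − 14)(x^2 + 5x − 14) + (0)
The last nonzero remainder x^2 + 5x − 14 is already monic.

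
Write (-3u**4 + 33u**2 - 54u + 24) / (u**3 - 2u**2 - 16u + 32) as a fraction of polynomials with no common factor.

Repeated division with remainder:
  -3u**4 + 33u**2 - 54u + 24 = (-3u - 6)(u**3 - 2u**2 - 16u + 32) + (-27u**2 - 54u + 216)
  u**3 - 2u**2 - 16u + 32 = (-(1/27)u + 4/27)(-27u**2 - 54u + 216) + (0)
Last nonzero remainder: -27u**2 - 54u + 216. Dividing through by -27 gives the monic gcd u**2 + 2u - 8.
Cancel u**2 + 2u - 8 from numerator and denominator to get the reduced form.

(-3u**2 + 6u - 3)/(u - 4)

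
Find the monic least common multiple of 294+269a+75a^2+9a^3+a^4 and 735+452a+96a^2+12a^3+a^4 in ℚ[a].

1470+1639a+644a^2+120a^3+14a^4+a^5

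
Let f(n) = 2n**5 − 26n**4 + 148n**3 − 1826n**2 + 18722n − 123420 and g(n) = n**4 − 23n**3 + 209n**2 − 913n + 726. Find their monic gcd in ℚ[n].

n**3 − 22n**2 + 187n − 726

Euclidean algorithm in ℚ[n]:
  2n**5 − 26n**4 + 148n**3 − 1826n**2 + 18722n − 123420 = (2n + 20)(n**4 − 23n**3 + 209n**2 − 913n + 726) + (190n**3 − 4180n**2 + 35530n − 137940)
  n**4 − 23n**3 + 209n**2 − 913n + 726 = ((1/190)n − 1/190)(190n**3 − 4180n**2 + 35530n − 137940) + (0)
Last nonzero remainder: 190n**3 − 4180n**2 + 35530n − 137940. Dividing through by 190 gives the monic gcd n**3 − 22n**2 + 187n − 726.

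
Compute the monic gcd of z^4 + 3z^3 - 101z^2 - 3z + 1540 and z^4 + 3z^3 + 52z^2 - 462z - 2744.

z^2 - 3z - 28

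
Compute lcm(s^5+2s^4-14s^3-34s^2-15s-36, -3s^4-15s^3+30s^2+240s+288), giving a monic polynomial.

Euclidean algorithm in ℚ[s]:
  s^5+2s^4-14s^3-34s^2-15s-36 = (-(1/3)s+1)(-3s^4-15s^3+30s^2+240s+288) + (11s^3+16s^2-159s-324)
  -3s^4-15s^3+30s^2+240s+288 = (-(3/11)s-117/121)(11s^3+16s^2-159s-324) + ((255/121)s^2-(255/121)s-3060/121)
  11s^3+16s^2-159s-324 = ((1331/255)s+1089/85)((255/121)s^2-(255/121)s-3060/121) + (0)
Last nonzero remainder: (255/121)s^2-(255/121)s-3060/121. Dividing through by 255/121 gives the monic gcd s^2-s-12.
Then lcm(f, g) = f·g / gcd(f, g); expanding and making the result monic gives the answer.

s^7+8s^6+6s^5-102s^4-331s^3-398s^2-336s-288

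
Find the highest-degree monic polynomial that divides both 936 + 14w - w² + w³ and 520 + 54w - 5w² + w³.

By polynomial division,
  w³ - w² + 14w + 936 = (w³ - 5w² + 54w + 520) + (4w² - 40w + 416)
  w³ - 5w² + 54w + 520 = ((1/4)w + 5/4)(4w² - 40w + 416) + (0)
Last nonzero remainder: 4w² - 40w + 416. Dividing through by 4 gives the monic gcd w² - 10w + 104.

104 - 10w + w²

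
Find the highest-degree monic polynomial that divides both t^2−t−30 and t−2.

Repeated division with remainder:
  t^2−t−30 = (t+1)(t−2) + (−28)
  t−2 = (−(1/28)t+1/14)(−28) + (0)
The last nonzero remainder is the constant −28, so the polynomials are coprime and gcd = 1.

1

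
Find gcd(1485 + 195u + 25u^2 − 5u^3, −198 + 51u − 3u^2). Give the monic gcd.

Repeated division with remainder:
  −5u^3 + 25u^2 + 195u + 1485 = ((5/3)u + 20)(−3u^2 + 51u − 198) + (−495u + 5445)
  −3u^2 + 51u − 198 = ((1/165)u − 2/55)(−495u + 5445) + (0)
Last nonzero remainder: −495u + 5445. Dividing through by −495 gives the monic gcd u − 11.

−11 + u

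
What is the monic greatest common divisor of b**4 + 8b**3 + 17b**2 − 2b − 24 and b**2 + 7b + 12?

b**2 + 7b + 12

By polynomial division,
  b**4 + 8b**3 + 17b**2 − 2b − 24 = (b**2 + b − 2)(b**2 + 7b + 12) + (0)
The last nonzero remainder b**2 + 7b + 12 is already monic.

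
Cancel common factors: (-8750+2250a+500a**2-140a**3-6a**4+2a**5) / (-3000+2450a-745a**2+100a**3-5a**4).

(350+50a-14a**2-2a**3)/(120-50a+5a**2)

Euclidean algorithm in ℚ[a]:
  2a**5-6a**4-140a**3+500a**2+2250a-8750 = (-(2/5)a-34/5)(-5a**4+100a**3-745a**2+2450a-3000) + (242a**3-3586a**2+17710a-29150)
  -5a**4+100a**3-745a**2+2450a-3000 = (-(5/242)a+285/2662)(242a**3-3586a**2+17710a-29150) + ((585/121)a**2-(5850/121)a+14625/121)
  242a**3-3586a**2+17710a-29150 = ((29282/585)a-141086/585)((585/121)a**2-(5850/121)a+14625/121) + (0)
Last nonzero remainder: (585/121)a**2-(5850/121)a+14625/121. Dividing through by 585/121 gives the monic gcd a**2-10a+25.
Cancel a**2-10a+25 from numerator and denominator to get the reduced form.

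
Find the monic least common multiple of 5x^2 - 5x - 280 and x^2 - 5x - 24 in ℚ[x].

x^3 + 2x^2 - 59x - 168

Apply the Euclidean algorithm:
  5x^2 - 5x - 280 = (5)(x^2 - 5x - 24) + (20x - 160)
  x^2 - 5x - 24 = ((1/20)x + 3/20)(20x - 160) + (0)
Last nonzero remainder: 20x - 160. Dividing through by 20 gives the monic gcd x - 8.
Then lcm(f, g) = f·g / gcd(f, g); expanding and making the result monic gives the answer.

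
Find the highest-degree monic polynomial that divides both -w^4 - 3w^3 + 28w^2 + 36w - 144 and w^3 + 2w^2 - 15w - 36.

Euclidean algorithm in ℚ[w]:
  -w^4 - 3w^3 + 28w^2 + 36w - 144 = (-w - 1)(w^3 + 2w^2 - 15w - 36) + (15w^2 - 15w - 180)
  w^3 + 2w^2 - 15w - 36 = ((1/15)w + 1/5)(15w^2 - 15w - 180) + (0)
Last nonzero remainder: 15w^2 - 15w - 180. Dividing through by 15 gives the monic gcd w^2 - w - 12.

w^2 - w - 12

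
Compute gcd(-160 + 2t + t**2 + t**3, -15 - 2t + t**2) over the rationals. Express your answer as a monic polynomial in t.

By polynomial division,
  t**3 + t**2 + 2t - 160 = (t + 3)(t**2 - 2t - 15) + (23t - 115)
  t**2 - 2t - 15 = ((1/23)t + 3/23)(23t - 115) + (0)
Last nonzero remainder: 23t - 115. Dividing through by 23 gives the monic gcd t - 5.

-5 + t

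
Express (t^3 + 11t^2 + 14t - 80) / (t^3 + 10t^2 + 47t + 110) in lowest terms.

Apply the Euclidean algorithm:
  t^3 + 11t^2 + 14t - 80 = (t^3 + 10t^2 + 47t + 110) + (t^2 - 33t - 190)
  t^3 + 10t^2 + 47t + 110 = (t + 43)(t^2 - 33t - 190) + (1656t + 8280)
  t^2 - 33t - 190 = ((1/1656)t - 19/828)(1656t + 8280) + (0)
Last nonzero remainder: 1656t + 8280. Dividing through by 1656 gives the monic gcd t + 5.
Cancel t + 5 from numerator and denominator to get the reduced form.

(t^2 + 6t - 16)/(t^2 + 5t + 22)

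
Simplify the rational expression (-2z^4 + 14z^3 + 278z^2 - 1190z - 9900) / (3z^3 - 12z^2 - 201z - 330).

Repeated division with remainder:
  -2z^4 + 14z^3 + 278z^2 - 1190z - 9900 = (-(2/3)z + 2)(3z^3 - 12z^2 - 201z - 330) + (168z^2 - 1008z - 9240)
  3z^3 - 12z^2 - 201z - 330 = ((1/56)z + 1/28)(168z^2 - 1008z - 9240) + (0)
Last nonzero remainder: 168z^2 - 1008z - 9240. Dividing through by 168 gives the monic gcd z^2 - 6z - 55.
Cancel z^2 - 6z - 55 from numerator and denominator to get the reduced form.

(-2z^2 + 2z + 180)/(3z + 6)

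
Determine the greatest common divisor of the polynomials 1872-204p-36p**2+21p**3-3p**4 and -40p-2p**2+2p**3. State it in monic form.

4+p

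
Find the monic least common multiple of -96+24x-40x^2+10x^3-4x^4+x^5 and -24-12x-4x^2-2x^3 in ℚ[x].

-192-48x-56x^2-20x^3+2x^4-2x^5+x^6

Repeated division with remainder:
  x^5-4x^4+10x^3-40x^2+24x-96 = (-(1/2)x^2+3x-8)(-2x^3-4x^2-12x-24) + (-48x^2-288)
  -2x^3-4x^2-12x-24 = ((1/24)x+1/12)(-48x^2-288) + (0)
Last nonzero remainder: -48x^2-288. Dividing through by -48 gives the monic gcd x^2+6.
Then lcm(f, g) = f·g / gcd(f, g); expanding and making the result monic gives the answer.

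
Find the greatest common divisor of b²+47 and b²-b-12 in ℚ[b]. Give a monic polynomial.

1

Euclidean algorithm in ℚ[b]:
  b²+47 = (b²-b-12) + (b+59)
  b²-b-12 = (b-60)(b+59) + (3528)
  b+59 = ((1/3528)b+59/3528)(3528) + (0)
The last nonzero remainder is the constant 3528, so the polynomials are coprime and gcd = 1.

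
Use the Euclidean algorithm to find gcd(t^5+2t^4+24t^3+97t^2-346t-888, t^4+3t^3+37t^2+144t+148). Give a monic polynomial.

t^3+t^2+35t+74

Euclidean algorithm in ℚ[t]:
  t^5+2t^4+24t^3+97t^2-346t-888 = (t-1)(t^4+3t^3+37t^2+144t+148) + (-10t^3-10t^2-350t-740)
  t^4+3t^3+37t^2+144t+148 = (-(1/10)t-1/5)(-10t^3-10t^2-350t-740) + (0)
Last nonzero remainder: -10t^3-10t^2-350t-740. Dividing through by -10 gives the monic gcd t^3+t^2+35t+74.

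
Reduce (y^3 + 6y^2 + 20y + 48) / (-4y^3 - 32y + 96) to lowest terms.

(-y - 4)/(4y - 8)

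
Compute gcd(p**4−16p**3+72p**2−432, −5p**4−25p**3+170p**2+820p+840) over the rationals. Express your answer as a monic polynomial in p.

p**2−4p−12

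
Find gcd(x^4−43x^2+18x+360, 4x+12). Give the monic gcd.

x+3

Repeated division with remainder:
  x^4−43x^2+18x+360 = ((1/4)x^3−(3/4)x^2−(17/2)x+30)(4x+12) + (0)
Last nonzero remainder: 4x+12. Dividing through by 4 gives the monic gcd x+3.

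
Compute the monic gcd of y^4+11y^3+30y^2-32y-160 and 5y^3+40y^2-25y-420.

y+4

By polynomial division,
  y^4+11y^3+30y^2-32y-160 = ((1/5)y+3/5)(5y^3+40y^2-25y-420) + (11y^2+67y+92)
  5y^3+40y^2-25y-420 = ((5/11)y+105/121)(11y^2+67y+92) + (-(15120/121)y-60480/121)
  11y^2+67y+92 = (-(1331/15120)y-2783/15120)(-(15120/121)y-60480/121) + (0)
Last nonzero remainder: -(15120/121)y-60480/121. Dividing through by -15120/121 gives the monic gcd y+4.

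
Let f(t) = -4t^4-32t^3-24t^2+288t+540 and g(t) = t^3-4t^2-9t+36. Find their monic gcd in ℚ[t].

Repeated division with remainder:
  -4t^4-32t^3-24t^2+288t+540 = (-4t-48)(t^3-4t^2-9t+36) + (-252t^2+2268)
  t^3-4t^2-9t+36 = (-(1/252)t+1/63)(-252t^2+2268) + (0)
Last nonzero remainder: -252t^2+2268. Dividing through by -252 gives the monic gcd t^2-9.

t^2-9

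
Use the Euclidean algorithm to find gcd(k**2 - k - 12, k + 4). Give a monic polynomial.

Repeated division with remainder:
  k**2 - k - 12 = (k - 5)(k + 4) + (8)
  k + 4 = ((1/8)k + 1/2)(8) + (0)
The last nonzero remainder is the constant 8, so the polynomials are coprime and gcd = 1.

1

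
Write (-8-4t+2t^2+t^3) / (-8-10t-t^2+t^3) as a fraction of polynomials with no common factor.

(-4+t^2)/(-4-3t+t^2)

Euclidean algorithm in ℚ[t]:
  t^3+2t^2-4t-8 = (t^3-t^2-10t-8) + (3t^2+6t)
  t^3-t^2-10t-8 = ((1/3)t-1)(3t^2+6t) + (-4t-8)
  3t^2+6t = (-(3/4)t)(-4t-8) + (0)
Last nonzero remainder: -4t-8. Dividing through by -4 gives the monic gcd t+2.
Cancel t+2 from numerator and denominator to get the reduced form.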